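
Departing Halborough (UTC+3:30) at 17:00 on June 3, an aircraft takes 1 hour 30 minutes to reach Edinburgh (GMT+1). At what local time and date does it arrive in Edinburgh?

16:00 on June 3

Convert departure to UTC: 17:00 − 3:30 = 13:30 UTC on Jun 3.
Add 1 hour and 30 minutes travel time → 15:00 UTC.
Edinburgh is UTC+1:00, so local arrival = 15:00 + 1:00 = 16:00 on Jun 3.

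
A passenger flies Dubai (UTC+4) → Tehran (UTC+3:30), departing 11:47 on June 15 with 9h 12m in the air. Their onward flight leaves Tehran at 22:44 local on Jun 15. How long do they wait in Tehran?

Convert departure to UTC: 11:47 − 4:00 = 07:47 UTC on Jun 15.
Add 9 hours 12 minutes flight time → 16:59 UTC.
Tehran is UTC+3:30, so local arrival = 16:59 + 3:30 = 20:29 on Jun 15.
Layover = 22:44 − 20:29 = 2 hours 15 minutes.

2 hours 15 minutes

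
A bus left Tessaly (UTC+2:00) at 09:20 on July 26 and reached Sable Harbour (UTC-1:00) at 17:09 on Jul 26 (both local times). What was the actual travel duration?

Departure in UTC: 09:20 − 2:00 = 07:20 on Jul 26.
Arrival in UTC: 17:09 + 1:00 = 18:09 on Jul 26.
Elapsed = 18:09 − 07:20 = 10 hours 49 minutes.

10 hours 49 minutes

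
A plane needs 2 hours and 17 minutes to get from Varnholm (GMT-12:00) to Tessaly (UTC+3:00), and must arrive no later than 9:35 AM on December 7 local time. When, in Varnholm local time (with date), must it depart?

Target arrival in UTC: 9:35 AM − 3:00 = 6:35 AM on Dec 7.
Subtract 2 hours 17 minutes → departure 4:18 AM UTC on Dec 7.
Varnholm is UTC−12:00: 4:18 AM − 12:00 = 4:18 PM on Dec 6.

4:18 PM on Dec 6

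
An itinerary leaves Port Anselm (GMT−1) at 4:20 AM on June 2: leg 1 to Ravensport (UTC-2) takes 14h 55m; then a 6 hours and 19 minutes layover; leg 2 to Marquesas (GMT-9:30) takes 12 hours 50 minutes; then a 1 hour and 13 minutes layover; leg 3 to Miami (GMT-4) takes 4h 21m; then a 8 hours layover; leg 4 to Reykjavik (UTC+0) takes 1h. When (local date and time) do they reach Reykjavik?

Convert departure to UTC: 4:20 AM + 1:00 = 5:20 AM UTC on Jun 2.
Add 14 hours 55 minutes leg 1 → 8:15 PM UTC.
Add 6 hours 19 minutes layover in Ravensport → 2:34 AM UTC (Jun 3).
Add 12 hours and 50 minutes leg 2 → 3:24 PM UTC.
Add 1 hour 13 minutes layover in Marquesas → 4:37 PM UTC.
Add 4 hours 21 minutes leg 3 → 8:58 PM UTC.
Add 8 hours layover in Miami → 4:58 AM UTC (Jun 4).
Add 1 hour leg 4 → 5:58 AM UTC.
Reykjavik is UTC+0, so local arrival is the same: 5:58 AM on Jun 4.

5:58 AM on Jun 4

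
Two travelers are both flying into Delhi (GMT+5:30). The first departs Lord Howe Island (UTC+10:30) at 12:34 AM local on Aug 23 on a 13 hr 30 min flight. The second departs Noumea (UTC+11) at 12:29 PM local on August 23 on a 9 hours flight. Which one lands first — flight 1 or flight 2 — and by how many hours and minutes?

Flight 1 in UTC: 12:34 AM − 10:30 = 2:04 PM on Aug 22.
+13 hours and 30 minutes → arrive 3:34 AM UTC on Aug 23.
Flight 2 in UTC: 12:29 PM − 11:00 = 1:29 AM on Aug 23.
+9 hours → arrive 10:29 AM UTC on Aug 23.
Flight 1 lands earlier by 6 hours 55 minutes.

the first, by 6 hours 55 minutes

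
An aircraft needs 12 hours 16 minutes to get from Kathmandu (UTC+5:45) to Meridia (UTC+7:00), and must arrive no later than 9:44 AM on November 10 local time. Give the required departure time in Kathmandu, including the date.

8:13 PM on Nov 9

Target arrival in UTC: 9:44 AM − 7:00 = 2:44 AM on Nov 10.
Subtract 12 hours and 16 minutes → departure 2:28 PM UTC on Nov 9.
Kathmandu is UTC+5:45: 2:28 PM + 5:45 = 8:13 PM on Nov 9.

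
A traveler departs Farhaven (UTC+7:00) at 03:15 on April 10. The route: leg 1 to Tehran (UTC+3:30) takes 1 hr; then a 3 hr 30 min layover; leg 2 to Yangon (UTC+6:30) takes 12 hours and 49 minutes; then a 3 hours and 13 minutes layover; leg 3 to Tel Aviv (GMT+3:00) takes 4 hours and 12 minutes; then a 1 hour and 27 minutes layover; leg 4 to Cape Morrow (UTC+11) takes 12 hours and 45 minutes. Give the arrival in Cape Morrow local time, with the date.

22:11 on April 11

Convert departure to UTC: 03:15 − 7:00 = 20:15 UTC on Apr 9.
Add 1 hour leg 1 → 21:15 UTC.
Add 3 hours and 30 minutes layover in Tehran → 00:45 UTC (Apr 10).
Add 12 hours and 49 minutes leg 2 → 13:34 UTC.
Add 3 hours and 13 minutes layover in Yangon → 16:47 UTC.
Add 4 hours 12 minutes leg 3 → 20:59 UTC.
Add 1 hour 27 minutes layover in Tel Aviv → 22:26 UTC.
Add 12 hours 45 minutes leg 4 → 11:11 UTC (Apr 11).
Cape Morrow is UTC+11:00, so local arrival = 11:11 + 11:00 = 22:11 on Apr 11.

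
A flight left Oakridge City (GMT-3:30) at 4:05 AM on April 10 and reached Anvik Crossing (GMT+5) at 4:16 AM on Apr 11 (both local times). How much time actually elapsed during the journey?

15 hours 41 minutes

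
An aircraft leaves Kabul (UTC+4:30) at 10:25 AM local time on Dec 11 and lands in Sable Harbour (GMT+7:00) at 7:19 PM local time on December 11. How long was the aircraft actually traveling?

6 hours 24 minutes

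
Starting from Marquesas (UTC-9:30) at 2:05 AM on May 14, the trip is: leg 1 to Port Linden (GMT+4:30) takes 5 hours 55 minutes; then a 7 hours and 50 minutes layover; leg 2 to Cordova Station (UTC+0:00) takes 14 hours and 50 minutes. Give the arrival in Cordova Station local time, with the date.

Convert departure to UTC: 2:05 AM + 9:30 = 11:35 AM UTC on May 14.
Add 5 hours 55 minutes leg 1 → 5:30 PM UTC.
Add 7 hours and 50 minutes layover in Port Linden → 1:20 AM UTC (May 15).
Add 14 hours and 50 minutes leg 2 → 4:10 PM UTC.
Cordova Station is UTC+0, so local arrival is the same: 4:10 PM on May 15.

4:10 PM on May 15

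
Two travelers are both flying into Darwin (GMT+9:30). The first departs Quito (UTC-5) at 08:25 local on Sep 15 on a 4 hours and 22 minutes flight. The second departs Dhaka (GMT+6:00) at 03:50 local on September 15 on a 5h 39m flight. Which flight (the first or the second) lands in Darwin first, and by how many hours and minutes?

the second, by 14 hours 18 minutes

Flight 1 in UTC: 08:25 + 5:00 = 13:25 on Sep 15.
+4 hours 22 minutes → arrive 17:47 UTC on Sep 15.
Flight 2 in UTC: 03:50 − 6:00 = 21:50 on Sep 14.
+5 hours 39 minutes → arrive 03:29 UTC on Sep 15.
Flight 2 lands earlier by 14 hours 18 minutes.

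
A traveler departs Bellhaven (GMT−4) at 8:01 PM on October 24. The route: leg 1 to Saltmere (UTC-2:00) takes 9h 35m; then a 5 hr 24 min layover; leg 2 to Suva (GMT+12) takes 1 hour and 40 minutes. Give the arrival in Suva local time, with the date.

4:40 AM on October 26

Convert departure to UTC: 8:01 PM + 4:00 = 12:01 AM UTC on Oct 25.
Add 9 hours 35 minutes leg 1 → 9:36 AM UTC.
Add 5 hours and 24 minutes layover in Saltmere → 3:00 PM UTC.
Add 1 hour and 40 minutes leg 2 → 4:40 PM UTC.
Suva is UTC+12:00, so local arrival = 4:40 PM + 12:00 = 4:40 AM on Oct 26.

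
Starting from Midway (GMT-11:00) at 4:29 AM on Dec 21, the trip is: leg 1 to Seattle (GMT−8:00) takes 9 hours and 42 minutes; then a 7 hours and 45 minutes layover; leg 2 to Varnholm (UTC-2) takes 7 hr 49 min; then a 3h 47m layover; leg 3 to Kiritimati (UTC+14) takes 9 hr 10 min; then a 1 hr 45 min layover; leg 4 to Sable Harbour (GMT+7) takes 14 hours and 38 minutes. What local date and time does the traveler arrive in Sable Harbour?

Convert departure to UTC: 4:29 AM + 11:00 = 3:29 PM UTC on Dec 21.
Add 9 hours 42 minutes leg 1 → 1:11 AM UTC (Dec 22).
Add 7 hours 45 minutes layover in Seattle → 8:56 AM UTC.
Add 7 hours and 49 minutes leg 2 → 4:45 PM UTC.
Add 3 hours 47 minutes layover in Varnholm → 8:32 PM UTC.
Add 9 hours 10 minutes leg 3 → 5:42 AM UTC (Dec 23).
Add 1 hour and 45 minutes layover in Kiritimati → 7:27 AM UTC.
Add 14 hours and 38 minutes leg 4 → 10:05 PM UTC.
Sable Harbour is UTC+7:00, so local arrival = 10:05 PM + 7:00 = 5:05 AM on Dec 24.

5:05 AM on December 24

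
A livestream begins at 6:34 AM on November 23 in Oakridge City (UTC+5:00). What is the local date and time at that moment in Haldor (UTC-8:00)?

5:34 PM on Nov 22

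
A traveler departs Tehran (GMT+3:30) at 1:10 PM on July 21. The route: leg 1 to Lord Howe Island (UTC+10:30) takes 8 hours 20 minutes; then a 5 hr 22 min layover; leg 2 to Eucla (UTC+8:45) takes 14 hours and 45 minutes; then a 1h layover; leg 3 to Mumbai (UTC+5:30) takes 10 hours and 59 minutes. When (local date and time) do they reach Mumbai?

Convert departure to UTC: 1:10 PM − 3:30 = 9:40 AM UTC on Jul 21.
Add 8 hours 20 minutes leg 1 → 6:00 PM UTC.
Add 5 hours and 22 minutes layover in Lord Howe Island → 11:22 PM UTC.
Add 14 hours and 45 minutes leg 2 → 2:07 PM UTC (Jul 22).
Add 1 hour layover in Eucla → 3:07 PM UTC.
Add 10 hours and 59 minutes leg 3 → 2:06 AM UTC (Jul 23).
Mumbai is UTC+5:30, so local arrival = 2:06 AM + 5:30 = 7:36 AM on Jul 23.

7:36 AM on July 23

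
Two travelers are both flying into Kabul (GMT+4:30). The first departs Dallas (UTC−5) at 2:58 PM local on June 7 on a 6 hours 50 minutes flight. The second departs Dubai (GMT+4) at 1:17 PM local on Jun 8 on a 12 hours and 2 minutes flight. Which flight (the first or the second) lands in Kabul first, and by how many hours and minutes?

Flight 1 in UTC: 2:58 PM + 5:00 = 7:58 PM on Jun 7.
+6 hours 50 minutes → arrive 2:48 AM UTC on Jun 8.
Flight 2 in UTC: 1:17 PM − 4:00 = 9:17 AM on Jun 8.
+12 hours and 2 minutes → arrive 9:19 PM UTC on Jun 8.
Flight 1 lands earlier by 18 hours 31 minutes.

the first, by 18 hours 31 minutes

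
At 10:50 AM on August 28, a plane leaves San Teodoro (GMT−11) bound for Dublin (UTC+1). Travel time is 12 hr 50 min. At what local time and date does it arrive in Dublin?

11:40 AM on Aug 29

Dublin is 12:00 ahead of San Teodoro.
After 12 hours 50 minutes it is 11:40 PM in San Teodoro.
Shift by the zone difference: 11:40 PM + 12:00 = 11:40 AM on Aug 29 in Dublin.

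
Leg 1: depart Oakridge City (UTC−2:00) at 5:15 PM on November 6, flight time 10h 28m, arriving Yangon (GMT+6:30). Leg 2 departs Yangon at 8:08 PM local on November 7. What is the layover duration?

7 hours 55 minutes

Convert departure to UTC: 5:15 PM + 2:00 = 7:15 PM UTC on Nov 6.
Add 10 hours and 28 minutes flight time → 5:43 AM UTC (Nov 7).
Yangon is UTC+6:30, so local arrival = 5:43 AM + 6:30 = 12:13 PM on Nov 7.
Layover = 8:08 PM − 12:13 PM = 7 hours 55 minutes.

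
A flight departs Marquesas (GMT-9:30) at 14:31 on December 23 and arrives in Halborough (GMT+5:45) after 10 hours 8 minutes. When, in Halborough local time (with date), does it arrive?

15:54 on December 24

Convert departure to UTC: 14:31 + 9:30 = 00:01 UTC on Dec 24.
Add 10 hours 8 minutes travel time → 10:09 UTC.
Halborough is UTC+5:45, so local arrival = 10:09 + 5:45 = 15:54 on Dec 24.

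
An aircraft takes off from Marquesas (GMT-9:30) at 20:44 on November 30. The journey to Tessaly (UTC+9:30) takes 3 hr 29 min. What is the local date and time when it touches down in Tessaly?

19:13 on December 1

Convert departure to UTC: 20:44 + 9:30 = 06:14 UTC on Dec 1.
Add 3 hours 29 minutes travel time → 09:43 UTC.
Tessaly is UTC+9:30, so local arrival = 09:43 + 9:30 = 19:13 on Dec 1.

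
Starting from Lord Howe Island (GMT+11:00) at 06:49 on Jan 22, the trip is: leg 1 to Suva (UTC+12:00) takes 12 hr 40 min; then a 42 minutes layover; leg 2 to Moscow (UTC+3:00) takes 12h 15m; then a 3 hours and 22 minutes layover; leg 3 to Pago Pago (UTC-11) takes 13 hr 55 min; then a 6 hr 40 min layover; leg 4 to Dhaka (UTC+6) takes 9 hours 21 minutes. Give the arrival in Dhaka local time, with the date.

12:44 on January 24

Convert departure to UTC: 06:49 − 11:00 = 19:49 UTC on Jan 21.
Add 12 hours 40 minutes leg 1 → 08:29 UTC (Jan 22).
Add 42 minutes layover in Suva → 09:11 UTC.
Add 12 hours and 15 minutes leg 2 → 21:26 UTC.
Add 3 hours and 22 minutes layover in Moscow → 00:48 UTC (Jan 23).
Add 13 hours and 55 minutes leg 3 → 14:43 UTC.
Add 6 hours 40 minutes layover in Pago Pago → 21:23 UTC.
Add 9 hours and 21 minutes leg 4 → 06:44 UTC (Jan 24).
Dhaka is UTC+6:00, so local arrival = 06:44 + 6:00 = 12:44 on Jan 24.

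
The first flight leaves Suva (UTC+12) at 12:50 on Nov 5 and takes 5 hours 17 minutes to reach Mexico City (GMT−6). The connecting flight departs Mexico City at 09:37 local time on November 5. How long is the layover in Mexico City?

9 hours 30 minutes

Convert departure to UTC: 12:50 − 12:00 = 00:50 UTC on Nov 5.
Add 5 hours and 17 minutes flight time → 06:07 UTC.
Mexico City is UTC−6:00, so local arrival = 06:07 − 6:00 = 00:07 on Nov 5.
Layover = 09:37 − 00:07 = 9 hours 30 minutes.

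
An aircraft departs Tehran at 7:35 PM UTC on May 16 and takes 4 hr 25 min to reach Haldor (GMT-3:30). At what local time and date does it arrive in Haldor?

Departure is given in UTC: 7:35 PM on May 16.
Add 4 hours and 25 minutes → 12:00 AM UTC (May 17).
Haldor is UTC−3:30: 12:00 AM − 3:30 = 8:30 PM on May 16.

8:30 PM on May 16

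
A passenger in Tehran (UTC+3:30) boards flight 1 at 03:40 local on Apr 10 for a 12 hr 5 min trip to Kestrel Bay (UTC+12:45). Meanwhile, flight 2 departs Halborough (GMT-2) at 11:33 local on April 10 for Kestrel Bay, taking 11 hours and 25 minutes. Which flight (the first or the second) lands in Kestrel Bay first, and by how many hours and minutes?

the first, by 12 hours 43 minutes

Flight 1 in UTC: 03:40 − 3:30 = 00:10 on Apr 10.
+12 hours 5 minutes → arrive 12:15 UTC on Apr 10.
Flight 2 in UTC: 11:33 + 2:00 = 13:33 on Apr 10.
+11 hours 25 minutes → arrive 00:58 UTC on Apr 11.
Flight 1 lands earlier by 12 hours 43 minutes.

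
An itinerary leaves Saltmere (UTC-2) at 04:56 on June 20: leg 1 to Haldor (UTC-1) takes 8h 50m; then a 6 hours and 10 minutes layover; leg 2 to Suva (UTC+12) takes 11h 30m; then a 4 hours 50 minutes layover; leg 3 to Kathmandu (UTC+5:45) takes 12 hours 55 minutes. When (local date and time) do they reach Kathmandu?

Convert departure to UTC: 04:56 + 2:00 = 06:56 UTC on Jun 20.
Add 8 hours and 50 minutes leg 1 → 15:46 UTC.
Add 6 hours and 10 minutes layover in Haldor → 21:56 UTC.
Add 11 hours and 30 minutes leg 2 → 09:26 UTC (Jun 21).
Add 4 hours 50 minutes layover in Suva → 14:16 UTC.
Add 12 hours 55 minutes leg 3 → 03:11 UTC (Jun 22).
Kathmandu is UTC+5:45, so local arrival = 03:11 + 5:45 = 08:56 on Jun 22.

08:56 on June 22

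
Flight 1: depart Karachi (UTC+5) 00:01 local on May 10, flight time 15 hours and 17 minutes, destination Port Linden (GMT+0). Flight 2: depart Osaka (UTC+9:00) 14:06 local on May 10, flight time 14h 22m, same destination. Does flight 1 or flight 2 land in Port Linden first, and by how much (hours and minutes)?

the first, by 9 hours 10 minutes

Flight 1 in UTC: 00:01 − 5:00 = 19:01 on May 9.
+15 hours and 17 minutes → arrive 10:18 UTC on May 10.
Flight 2 in UTC: 14:06 − 9:00 = 05:06 on May 10.
+14 hours 22 minutes → arrive 19:28 UTC on May 10.
Flight 1 lands earlier by 9 hours 10 minutes.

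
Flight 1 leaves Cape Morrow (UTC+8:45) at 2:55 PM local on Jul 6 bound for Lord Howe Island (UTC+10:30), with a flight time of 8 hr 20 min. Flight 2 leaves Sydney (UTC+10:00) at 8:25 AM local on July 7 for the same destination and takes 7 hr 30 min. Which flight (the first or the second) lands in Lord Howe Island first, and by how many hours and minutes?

the first, by 15 hours 25 minutes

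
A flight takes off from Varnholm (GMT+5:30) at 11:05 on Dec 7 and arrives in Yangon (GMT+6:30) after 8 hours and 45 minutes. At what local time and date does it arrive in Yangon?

Yangon is 1:00 ahead of Varnholm.
After 8 hours 45 minutes it is 19:50 in Varnholm.
Shift by the zone difference: 19:50 + 1:00 = 20:50 on Dec 7 in Yangon.

20:50 on Dec 7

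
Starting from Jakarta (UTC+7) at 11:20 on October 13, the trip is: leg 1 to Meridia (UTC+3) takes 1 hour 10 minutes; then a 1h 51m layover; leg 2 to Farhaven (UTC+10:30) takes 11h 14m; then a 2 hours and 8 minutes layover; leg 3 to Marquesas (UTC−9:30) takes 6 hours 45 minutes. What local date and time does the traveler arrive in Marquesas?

Convert departure to UTC: 11:20 − 7:00 = 04:20 UTC on Oct 13.
Add 1 hour and 10 minutes leg 1 → 05:30 UTC.
Add 1 hour 51 minutes layover in Meridia → 07:21 UTC.
Add 11 hours and 14 minutes leg 2 → 18:35 UTC.
Add 2 hours and 8 minutes layover in Farhaven → 20:43 UTC.
Add 6 hours 45 minutes leg 3 → 03:28 UTC (Oct 14).
Marquesas is UTC−9:30, so local arrival = 03:28 − 9:30 = 17:58 on Oct 13.

17:58 on Oct 13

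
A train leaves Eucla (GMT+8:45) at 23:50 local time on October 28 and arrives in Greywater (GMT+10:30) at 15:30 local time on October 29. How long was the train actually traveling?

13 hours 55 minutes

Greywater is 1:45 ahead of Eucla.
Clock-face elapsed time (ignoring zones) is 15 hours 40 minutes.
Actual elapsed = 15 hours 40 minutes − 1:45 = 13 hours 55 minutes.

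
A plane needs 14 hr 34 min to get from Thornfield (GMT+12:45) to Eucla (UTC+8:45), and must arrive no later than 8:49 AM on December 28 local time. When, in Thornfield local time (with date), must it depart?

10:15 PM on Dec 27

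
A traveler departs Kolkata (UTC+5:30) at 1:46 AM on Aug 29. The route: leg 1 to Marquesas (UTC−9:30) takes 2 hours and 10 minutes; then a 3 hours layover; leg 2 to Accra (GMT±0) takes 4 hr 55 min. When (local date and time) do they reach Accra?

6:21 AM on Aug 29

Convert departure to UTC: 1:46 AM − 5:30 = 8:16 PM UTC on Aug 28.
Add 2 hours 10 minutes leg 1 → 10:26 PM UTC.
Add 3 hours layover in Marquesas → 1:26 AM UTC (Aug 29).
Add 4 hours and 55 minutes leg 2 → 6:21 AM UTC.
Accra is UTC+0, so local arrival is the same: 6:21 AM on Aug 29.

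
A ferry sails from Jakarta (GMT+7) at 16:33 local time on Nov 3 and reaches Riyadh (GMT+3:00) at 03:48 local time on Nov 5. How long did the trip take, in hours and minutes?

39 hours 15 minutes

Departure in UTC: 16:33 − 7:00 = 09:33 on Nov 3.
Arrival in UTC: 03:48 − 3:00 = 00:48 on Nov 5.
Elapsed = 00:48 − 09:33 (+2 days) = 39 hours 15 minutes.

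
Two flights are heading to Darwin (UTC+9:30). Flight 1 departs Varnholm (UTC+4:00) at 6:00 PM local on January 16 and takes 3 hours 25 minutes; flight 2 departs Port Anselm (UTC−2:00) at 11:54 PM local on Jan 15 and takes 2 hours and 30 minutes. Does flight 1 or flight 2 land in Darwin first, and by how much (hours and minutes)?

Flight 1 in UTC: 6:00 PM − 4:00 = 2:00 PM on Jan 16.
+3 hours 25 minutes → arrive 5:25 PM UTC on Jan 16.
Flight 2 in UTC: 11:54 PM + 2:00 = 1:54 AM on Jan 16.
+2 hours 30 minutes → arrive 4:24 AM UTC on Jan 16.
Flight 2 lands earlier by 13 hours 1 minute.

the second, by 13 hours 1 minute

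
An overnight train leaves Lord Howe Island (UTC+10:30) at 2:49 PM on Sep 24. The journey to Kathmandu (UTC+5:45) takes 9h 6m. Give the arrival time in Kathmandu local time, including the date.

Kathmandu is 4:45 behind Lord Howe Island.
After 9 hours and 6 minutes it is 11:55 PM in Lord Howe Island.
Shift by the zone difference: 11:55 PM − 4:45 = 7:10 PM on Sep 24 in Kathmandu.

7:10 PM on September 24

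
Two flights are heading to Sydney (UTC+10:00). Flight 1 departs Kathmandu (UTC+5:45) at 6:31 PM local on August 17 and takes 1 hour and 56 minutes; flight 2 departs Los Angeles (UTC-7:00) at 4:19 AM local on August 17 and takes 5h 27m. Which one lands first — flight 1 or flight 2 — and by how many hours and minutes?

Flight 1 in UTC: 6:31 PM − 5:45 = 12:46 PM on Aug 17.
+1 hour 56 minutes → arrive 2:42 PM UTC on Aug 17.
Flight 2 in UTC: 4:19 AM + 7:00 = 11:19 AM on Aug 17.
+5 hours and 27 minutes → arrive 4:46 PM UTC on Aug 17.
Flight 1 lands earlier by 2 hours 4 minutes.

the first, by 2 hours 4 minutes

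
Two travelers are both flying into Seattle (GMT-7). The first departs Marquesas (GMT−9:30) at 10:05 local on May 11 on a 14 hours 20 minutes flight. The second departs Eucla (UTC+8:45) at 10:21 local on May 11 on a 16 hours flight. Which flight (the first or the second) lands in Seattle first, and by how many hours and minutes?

the second, by 16 hours 19 minutes

Flight 1 in UTC: 10:05 + 9:30 = 19:35 on May 11.
+14 hours and 20 minutes → arrive 09:55 UTC on May 12.
Flight 2 in UTC: 10:21 − 8:45 = 01:36 on May 11.
+16 hours → arrive 17:36 UTC on May 11.
Flight 2 lands earlier by 16 hours 19 minutes.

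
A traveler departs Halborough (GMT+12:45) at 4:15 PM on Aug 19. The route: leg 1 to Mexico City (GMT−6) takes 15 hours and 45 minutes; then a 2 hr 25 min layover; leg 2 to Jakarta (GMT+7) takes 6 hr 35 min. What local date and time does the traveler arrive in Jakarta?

11:15 AM on Aug 20

Convert departure to UTC: 4:15 PM − 12:45 = 3:30 AM UTC on Aug 19.
Add 15 hours and 45 minutes leg 1 → 7:15 PM UTC.
Add 2 hours 25 minutes layover in Mexico City → 9:40 PM UTC.
Add 6 hours 35 minutes leg 2 → 4:15 AM UTC (Aug 20).
Jakarta is UTC+7:00, so local arrival = 4:15 AM + 7:00 = 11:15 AM on Aug 20.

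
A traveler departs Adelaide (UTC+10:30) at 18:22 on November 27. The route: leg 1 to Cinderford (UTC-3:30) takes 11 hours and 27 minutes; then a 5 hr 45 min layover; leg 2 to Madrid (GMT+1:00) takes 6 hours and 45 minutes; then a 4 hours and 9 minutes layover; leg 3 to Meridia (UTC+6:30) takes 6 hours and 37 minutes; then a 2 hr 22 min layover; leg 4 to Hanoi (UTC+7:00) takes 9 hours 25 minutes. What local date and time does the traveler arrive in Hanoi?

Convert departure to UTC: 18:22 − 10:30 = 07:52 UTC on Nov 27.
Add 11 hours 27 minutes leg 1 → 19:19 UTC.
Add 5 hours 45 minutes layover in Cinderford → 01:04 UTC (Nov 28).
Add 6 hours and 45 minutes leg 2 → 07:49 UTC.
Add 4 hours 9 minutes layover in Madrid → 11:58 UTC.
Add 6 hours 37 minutes leg 3 → 18:35 UTC.
Add 2 hours 22 minutes layover in Meridia → 20:57 UTC.
Add 9 hours 25 minutes leg 4 → 06:22 UTC (Nov 29).
Hanoi is UTC+7:00, so local arrival = 06:22 + 7:00 = 13:22 on Nov 29.

13:22 on Nov 29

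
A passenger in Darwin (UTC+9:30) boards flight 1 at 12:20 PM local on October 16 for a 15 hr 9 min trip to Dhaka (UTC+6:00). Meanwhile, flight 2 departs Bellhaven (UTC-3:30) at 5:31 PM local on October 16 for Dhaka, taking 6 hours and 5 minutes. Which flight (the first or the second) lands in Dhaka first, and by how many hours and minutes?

the first, by 9 hours 7 minutes

Flight 1 in UTC: 12:20 PM − 9:30 = 2:50 AM on Oct 16.
+15 hours 9 minutes → arrive 5:59 PM UTC on Oct 16.
Flight 2 in UTC: 5:31 PM + 3:30 = 9:01 PM on Oct 16.
+6 hours 5 minutes → arrive 3:06 AM UTC on Oct 17.
Flight 1 lands earlier by 9 hours 7 minutes.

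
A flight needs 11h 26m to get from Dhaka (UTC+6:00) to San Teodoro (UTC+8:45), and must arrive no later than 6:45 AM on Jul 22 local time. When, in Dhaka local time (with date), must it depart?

4:34 PM on July 21

Target arrival in UTC: 6:45 AM − 8:45 = 10:00 PM on Jul 21.
Subtract 11 hours and 26 minutes → departure 10:34 AM UTC on Jul 21.
Dhaka is UTC+6:00: 10:34 AM + 6:00 = 4:34 PM on Jul 21.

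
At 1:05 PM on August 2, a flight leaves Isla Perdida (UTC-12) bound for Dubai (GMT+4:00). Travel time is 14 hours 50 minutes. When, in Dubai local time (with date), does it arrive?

Convert departure to UTC: 1:05 PM + 12:00 = 1:05 AM UTC on Aug 3.
Add 14 hours 50 minutes travel time → 3:55 PM UTC.
Dubai is UTC+4:00, so local arrival = 3:55 PM + 4:00 = 7:55 PM on Aug 3.

7:55 PM on August 3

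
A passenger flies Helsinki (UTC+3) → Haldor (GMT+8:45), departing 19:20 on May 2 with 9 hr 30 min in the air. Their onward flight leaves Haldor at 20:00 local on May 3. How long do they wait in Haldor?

Convert departure to UTC: 19:20 − 3:00 = 16:20 UTC on May 2.
Add 9 hours 30 minutes flight time → 01:50 UTC (May 3).
Haldor is UTC+8:45, so local arrival = 01:50 + 8:45 = 10:35 on May 3.
Layover = 20:00 − 10:35 = 9 hours 25 minutes.

9 hours 25 minutes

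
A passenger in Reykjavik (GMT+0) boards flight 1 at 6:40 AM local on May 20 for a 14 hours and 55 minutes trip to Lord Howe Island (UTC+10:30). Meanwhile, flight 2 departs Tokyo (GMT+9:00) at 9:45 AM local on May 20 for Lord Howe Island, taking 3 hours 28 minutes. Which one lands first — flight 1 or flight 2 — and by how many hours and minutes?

Flight 1 departs at 6:40 AM UTC (May 20).
+14 hours and 55 minutes → arrive 9:35 PM UTC on May 20.
Flight 2 in UTC: 9:45 AM − 9:00 = 12:45 AM on May 20.
+3 hours and 28 minutes → arrive 4:13 AM UTC on May 20.
Flight 2 lands earlier by 17 hours 22 minutes.

the second, by 17 hours 22 minutes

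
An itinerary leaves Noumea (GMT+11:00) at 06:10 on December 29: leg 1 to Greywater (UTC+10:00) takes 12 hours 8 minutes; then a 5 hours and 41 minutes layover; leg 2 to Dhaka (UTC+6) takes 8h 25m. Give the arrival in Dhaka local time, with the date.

03:24 on December 30

Convert departure to UTC: 06:10 − 11:00 = 19:10 UTC on Dec 28.
Add 12 hours and 8 minutes leg 1 → 07:18 UTC (Dec 29).
Add 5 hours and 41 minutes layover in Greywater → 12:59 UTC.
Add 8 hours 25 minutes leg 2 → 21:24 UTC.
Dhaka is UTC+6:00, so local arrival = 21:24 + 6:00 = 03:24 on Dec 30.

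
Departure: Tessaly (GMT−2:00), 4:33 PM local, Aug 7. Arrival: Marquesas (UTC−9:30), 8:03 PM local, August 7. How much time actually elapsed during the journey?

11 hours

Departure in UTC: 4:33 PM + 2:00 = 6:33 PM on Aug 7.
Arrival in UTC: 8:03 PM + 9:30 = 5:33 AM on Aug 8.
Elapsed = 5:33 AM − 6:33 PM (+1 day) = 11 hours.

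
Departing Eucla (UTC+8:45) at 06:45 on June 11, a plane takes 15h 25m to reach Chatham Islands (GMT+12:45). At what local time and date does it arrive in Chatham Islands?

Chatham Islands is 4:00 ahead of Eucla.
After 15 hours 25 minutes it is 22:10 in Eucla.
Shift by the zone difference: 22:10 + 4:00 = 02:10 on Jun 12 in Chatham Islands.

02:10 on June 12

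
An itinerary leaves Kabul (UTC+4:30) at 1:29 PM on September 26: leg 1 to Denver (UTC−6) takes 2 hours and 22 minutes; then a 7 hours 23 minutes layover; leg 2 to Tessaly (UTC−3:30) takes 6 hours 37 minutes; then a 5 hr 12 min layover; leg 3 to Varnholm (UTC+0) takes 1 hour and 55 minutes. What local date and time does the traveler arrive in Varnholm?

Convert departure to UTC: 1:29 PM − 4:30 = 8:59 AM UTC on Sep 26.
Add 2 hours and 22 minutes leg 1 → 11:21 AM UTC.
Add 7 hours and 23 minutes layover in Denver → 6:44 PM UTC.
Add 6 hours 37 minutes leg 2 → 1:21 AM UTC (Sep 27).
Add 5 hours and 12 minutes layover in Tessaly → 6:33 AM UTC.
Add 1 hour and 55 minutes leg 3 → 8:28 AM UTC.
Varnholm is UTC+0, so local arrival is the same: 8:28 AM on Sep 27.

8:28 AM on Sep 27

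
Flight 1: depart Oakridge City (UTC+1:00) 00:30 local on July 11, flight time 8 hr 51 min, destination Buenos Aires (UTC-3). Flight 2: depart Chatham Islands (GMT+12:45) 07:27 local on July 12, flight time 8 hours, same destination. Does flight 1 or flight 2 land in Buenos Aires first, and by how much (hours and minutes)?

Flight 1 in UTC: 00:30 − 1:00 = 23:30 on Jul 10.
+8 hours and 51 minutes → arrive 08:21 UTC on Jul 11.
Flight 2 in UTC: 07:27 − 12:45 = 18:42 on Jul 11.
+8 hours → arrive 02:42 UTC on Jul 12.
Flight 1 lands earlier by 18 hours 21 minutes.

the first, by 18 hours 21 minutes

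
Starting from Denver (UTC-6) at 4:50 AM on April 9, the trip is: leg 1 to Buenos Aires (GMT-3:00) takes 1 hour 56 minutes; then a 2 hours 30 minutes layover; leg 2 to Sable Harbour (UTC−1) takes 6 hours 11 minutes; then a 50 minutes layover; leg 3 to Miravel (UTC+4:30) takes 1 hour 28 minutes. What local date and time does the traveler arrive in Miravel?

Convert departure to UTC: 4:50 AM + 6:00 = 10:50 AM UTC on Apr 9.
Add 1 hour and 56 minutes leg 1 → 12:46 PM UTC.
Add 2 hours and 30 minutes layover in Buenos Aires → 3:16 PM UTC.
Add 6 hours 11 minutes leg 2 → 9:27 PM UTC.
Add 50 minutes layover in Sable Harbour → 10:17 PM UTC.
Add 1 hour 28 minutes leg 3 → 11:45 PM UTC.
Miravel is UTC+4:30, so local arrival = 11:45 PM + 4:30 = 4:15 AM on Apr 10.

4:15 AM on April 10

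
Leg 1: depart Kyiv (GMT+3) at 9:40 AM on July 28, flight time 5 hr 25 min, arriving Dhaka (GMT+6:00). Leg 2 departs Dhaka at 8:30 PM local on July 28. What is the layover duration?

2 hours 25 minutes

Convert departure to UTC: 9:40 AM − 3:00 = 6:40 AM UTC on Jul 28.
Add 5 hours and 25 minutes flight time → 12:05 PM UTC.
Dhaka is UTC+6:00, so local arrival = 12:05 PM + 6:00 = 6:05 PM on Jul 28.
Layover = 8:30 PM − 6:05 PM = 2 hours 25 minutes.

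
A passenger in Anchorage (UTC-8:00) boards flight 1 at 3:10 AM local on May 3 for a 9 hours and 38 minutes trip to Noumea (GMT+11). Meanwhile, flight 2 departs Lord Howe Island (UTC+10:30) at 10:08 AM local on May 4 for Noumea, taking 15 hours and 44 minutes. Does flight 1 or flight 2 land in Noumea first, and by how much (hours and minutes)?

Flight 1 in UTC: 3:10 AM + 8:00 = 11:10 AM on May 3.
+9 hours 38 minutes → arrive 8:48 PM UTC on May 3.
Flight 2 in UTC: 10:08 AM − 10:30 = 11:38 PM on May 3.
+15 hours 44 minutes → arrive 3:22 PM UTC on May 4.
Flight 1 lands earlier by 18 hours 34 minutes.

the first, by 18 hours 34 minutes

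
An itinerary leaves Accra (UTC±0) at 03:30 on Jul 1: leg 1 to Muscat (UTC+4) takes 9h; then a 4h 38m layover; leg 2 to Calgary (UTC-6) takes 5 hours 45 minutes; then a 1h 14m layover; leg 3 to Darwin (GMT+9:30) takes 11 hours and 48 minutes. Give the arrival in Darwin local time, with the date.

Accra is at UTC+0, so departure is already 03:30 UTC on Jul 1.
Add 9 hours leg 1 → 12:30 UTC.
Add 4 hours and 38 minutes layover in Muscat → 17:08 UTC.
Add 5 hours and 45 minutes leg 2 → 22:53 UTC.
Add 1 hour and 14 minutes layover in Calgary → 00:07 UTC (Jul 2).
Add 11 hours and 48 minutes leg 3 → 11:55 UTC.
Darwin is UTC+9:30, so local arrival = 11:55 + 9:30 = 21:25 on Jul 2.

21:25 on July 2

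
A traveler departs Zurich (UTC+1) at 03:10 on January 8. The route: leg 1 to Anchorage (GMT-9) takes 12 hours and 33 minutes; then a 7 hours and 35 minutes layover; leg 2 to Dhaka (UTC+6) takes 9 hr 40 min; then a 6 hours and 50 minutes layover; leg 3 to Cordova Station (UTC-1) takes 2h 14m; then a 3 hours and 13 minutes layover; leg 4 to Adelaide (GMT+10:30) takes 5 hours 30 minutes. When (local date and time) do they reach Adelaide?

12:15 on January 10

Convert departure to UTC: 03:10 − 1:00 = 02:10 UTC on Jan 8.
Add 12 hours and 33 minutes leg 1 → 14:43 UTC.
Add 7 hours and 35 minutes layover in Anchorage → 22:18 UTC.
Add 9 hours 40 minutes leg 2 → 07:58 UTC (Jan 9).
Add 6 hours 50 minutes layover in Dhaka → 14:48 UTC.
Add 2 hours 14 minutes leg 3 → 17:02 UTC.
Add 3 hours and 13 minutes layover in Cordova Station → 20:15 UTC.
Add 5 hours and 30 minutes leg 4 → 01:45 UTC (Jan 10).
Adelaide is UTC+10:30, so local arrival = 01:45 + 10:30 = 12:15 on Jan 10.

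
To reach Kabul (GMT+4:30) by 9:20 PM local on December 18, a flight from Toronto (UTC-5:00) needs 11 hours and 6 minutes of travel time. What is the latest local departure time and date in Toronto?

Target arrival in UTC: 9:20 PM − 4:30 = 4:50 PM on Dec 18.
Subtract 11 hours and 6 minutes → departure 5:44 AM UTC on Dec 18.
Toronto is UTC−5:00: 5:44 AM − 5:00 = 12:44 AM on Dec 18.

12:44 AM on December 18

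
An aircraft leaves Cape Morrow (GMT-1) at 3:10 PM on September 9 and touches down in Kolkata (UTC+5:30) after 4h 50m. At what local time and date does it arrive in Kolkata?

2:30 AM on September 10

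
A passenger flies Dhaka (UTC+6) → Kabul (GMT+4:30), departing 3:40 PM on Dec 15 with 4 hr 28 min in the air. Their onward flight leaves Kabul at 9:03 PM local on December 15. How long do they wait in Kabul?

Convert departure to UTC: 3:40 PM − 6:00 = 9:40 AM UTC on Dec 15.
Add 4 hours and 28 minutes flight time → 2:08 PM UTC.
Kabul is UTC+4:30, so local arrival = 2:08 PM + 4:30 = 6:38 PM on Dec 15.
Layover = 9:03 PM − 6:38 PM = 2 hours 25 minutes.

2 hours 25 minutes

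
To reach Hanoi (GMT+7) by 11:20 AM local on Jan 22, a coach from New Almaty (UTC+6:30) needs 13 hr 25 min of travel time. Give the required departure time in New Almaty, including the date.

9:25 PM on January 21

Target arrival in UTC: 11:20 AM − 7:00 = 4:20 AM on Jan 22.
Subtract 13 hours 25 minutes → departure 2:55 PM UTC on Jan 21.
New Almaty is UTC+6:30: 2:55 PM + 6:30 = 9:25 PM on Jan 21.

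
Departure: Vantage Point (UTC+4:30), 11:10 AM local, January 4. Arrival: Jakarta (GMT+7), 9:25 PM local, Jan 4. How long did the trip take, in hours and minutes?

7 hours 45 minutes

Departure in UTC: 11:10 AM − 4:30 = 6:40 AM on Jan 4.
Arrival in UTC: 9:25 PM − 7:00 = 2:25 PM on Jan 4.
Elapsed = 2:25 PM − 6:40 AM = 7 hours 45 minutes.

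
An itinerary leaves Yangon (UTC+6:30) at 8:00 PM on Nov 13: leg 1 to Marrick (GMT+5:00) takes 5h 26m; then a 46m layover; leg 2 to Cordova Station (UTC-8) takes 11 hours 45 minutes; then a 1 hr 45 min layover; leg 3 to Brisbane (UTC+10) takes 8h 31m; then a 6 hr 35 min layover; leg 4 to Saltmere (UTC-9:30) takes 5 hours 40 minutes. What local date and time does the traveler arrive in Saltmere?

Convert departure to UTC: 8:00 PM − 6:30 = 1:30 PM UTC on Nov 13.
Add 5 hours 26 minutes leg 1 → 6:56 PM UTC.
Add 46 minutes layover in Marrick → 7:42 PM UTC.
Add 11 hours 45 minutes leg 2 → 7:27 AM UTC (Nov 14).
Add 1 hour and 45 minutes layover in Cordova Station → 9:12 AM UTC.
Add 8 hours and 31 minutes leg 3 → 5:43 PM UTC.
Add 6 hours 35 minutes layover in Brisbane → 12:18 AM UTC (Nov 15).
Add 5 hours 40 minutes leg 4 → 5:58 AM UTC.
Saltmere is UTC−9:30, so local arrival = 5:58 AM − 9:30 = 8:28 PM on Nov 14.

8:28 PM on November 14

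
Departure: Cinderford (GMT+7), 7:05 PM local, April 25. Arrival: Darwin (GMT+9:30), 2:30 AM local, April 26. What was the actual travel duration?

Departure in UTC: 7:05 PM − 7:00 = 12:05 PM on Apr 25.
Arrival in UTC: 2:30 AM − 9:30 = 5:00 PM on Apr 25.
Elapsed = 5:00 PM − 12:05 PM = 4 hours 55 minutes.

4 hours 55 minutes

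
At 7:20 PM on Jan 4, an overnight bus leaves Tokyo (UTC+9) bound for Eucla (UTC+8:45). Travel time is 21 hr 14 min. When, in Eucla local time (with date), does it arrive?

4:19 PM on Jan 5

Eucla is 0:15 behind Tokyo.
After 21 hours 14 minutes it is 4:34 PM (Jan 5) in Tokyo.
Shift by the zone difference: 4:34 PM − 0:15 = 4:19 PM on Jan 5 in Eucla.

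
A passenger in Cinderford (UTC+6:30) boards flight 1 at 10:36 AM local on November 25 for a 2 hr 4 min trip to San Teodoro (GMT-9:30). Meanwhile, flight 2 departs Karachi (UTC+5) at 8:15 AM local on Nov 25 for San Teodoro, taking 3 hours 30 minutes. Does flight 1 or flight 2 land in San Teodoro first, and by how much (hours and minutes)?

Flight 1 in UTC: 10:36 AM − 6:30 = 4:06 AM on Nov 25.
+2 hours and 4 minutes → arrive 6:10 AM UTC on Nov 25.
Flight 2 in UTC: 8:15 AM − 5:00 = 3:15 AM on Nov 25.
+3 hours 30 minutes → arrive 6:45 AM UTC on Nov 25.
Flight 1 lands earlier by 35 minutes.

the first, by 35 minutes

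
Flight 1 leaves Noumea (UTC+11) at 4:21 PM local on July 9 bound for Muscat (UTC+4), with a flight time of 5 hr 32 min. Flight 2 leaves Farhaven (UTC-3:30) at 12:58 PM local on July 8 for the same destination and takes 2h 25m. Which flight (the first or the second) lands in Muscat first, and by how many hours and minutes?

the second, by 16 hours

Flight 1 in UTC: 4:21 PM − 11:00 = 5:21 AM on Jul 9.
+5 hours and 32 minutes → arrive 10:53 AM UTC on Jul 9.
Flight 2 in UTC: 12:58 PM + 3:30 = 4:28 PM on Jul 8.
+2 hours and 25 minutes → arrive 6:53 PM UTC on Jul 8.
Flight 2 lands earlier by 16 hours.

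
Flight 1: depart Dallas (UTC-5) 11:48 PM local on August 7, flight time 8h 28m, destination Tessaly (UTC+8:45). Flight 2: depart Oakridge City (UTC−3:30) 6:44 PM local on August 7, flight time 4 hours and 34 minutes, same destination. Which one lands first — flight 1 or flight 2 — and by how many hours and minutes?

Flight 1 in UTC: 11:48 PM + 5:00 = 4:48 AM on Aug 8.
+8 hours 28 minutes → arrive 1:16 PM UTC on Aug 8.
Flight 2 in UTC: 6:44 PM + 3:30 = 10:14 PM on Aug 7.
+4 hours 34 minutes → arrive 2:48 AM UTC on Aug 8.
Flight 2 lands earlier by 10 hours 28 minutes.

the second, by 10 hours 28 minutes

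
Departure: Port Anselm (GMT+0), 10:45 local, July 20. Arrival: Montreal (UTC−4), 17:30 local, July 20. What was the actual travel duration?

10 hours 45 minutes

Montreal is 4:00 behind Port Anselm.
Clock-face elapsed time (ignoring zones) is 6 hours 45 minutes.
Actual elapsed = 6 hours 45 minutes + 4:00 = 10 hours 45 minutes.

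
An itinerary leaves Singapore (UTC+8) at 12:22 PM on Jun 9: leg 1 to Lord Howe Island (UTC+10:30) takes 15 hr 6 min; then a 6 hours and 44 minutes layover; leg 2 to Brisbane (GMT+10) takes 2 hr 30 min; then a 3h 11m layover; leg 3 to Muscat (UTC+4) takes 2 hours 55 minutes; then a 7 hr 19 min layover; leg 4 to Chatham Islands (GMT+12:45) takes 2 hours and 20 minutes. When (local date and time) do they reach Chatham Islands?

Convert departure to UTC: 12:22 PM − 8:00 = 4:22 AM UTC on Jun 9.
Add 15 hours and 6 minutes leg 1 → 7:28 PM UTC.
Add 6 hours and 44 minutes layover in Lord Howe Island → 2:12 AM UTC (Jun 10).
Add 2 hours 30 minutes leg 2 → 4:42 AM UTC.
Add 3 hours 11 minutes layover in Brisbane → 7:53 AM UTC.
Add 2 hours 55 minutes leg 3 → 10:48 AM UTC.
Add 7 hours 19 minutes layover in Muscat → 6:07 PM UTC.
Add 2 hours 20 minutes leg 4 → 8:27 PM UTC.
Chatham Islands is UTC+12:45, so local arrival = 8:27 PM + 12:45 = 9:12 AM on Jun 11.

9:12 AM on Jun 11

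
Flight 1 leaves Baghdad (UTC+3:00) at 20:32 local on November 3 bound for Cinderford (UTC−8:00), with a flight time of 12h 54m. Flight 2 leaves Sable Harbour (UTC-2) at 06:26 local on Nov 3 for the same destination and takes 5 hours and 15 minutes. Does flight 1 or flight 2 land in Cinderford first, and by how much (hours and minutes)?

the second, by 16 hours 45 minutes

Flight 1 in UTC: 20:32 − 3:00 = 17:32 on Nov 3.
+12 hours and 54 minutes → arrive 06:26 UTC on Nov 4.
Flight 2 in UTC: 06:26 + 2:00 = 08:26 on Nov 3.
+5 hours and 15 minutes → arrive 13:41 UTC on Nov 3.
Flight 2 lands earlier by 16 hours 45 minutes.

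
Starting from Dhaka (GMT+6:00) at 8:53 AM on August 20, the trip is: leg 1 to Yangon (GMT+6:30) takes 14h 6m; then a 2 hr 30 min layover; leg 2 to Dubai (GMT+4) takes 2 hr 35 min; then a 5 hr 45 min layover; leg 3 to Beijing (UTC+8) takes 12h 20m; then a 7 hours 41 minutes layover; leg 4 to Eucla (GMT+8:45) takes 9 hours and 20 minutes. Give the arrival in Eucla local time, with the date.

Convert departure to UTC: 8:53 AM − 6:00 = 2:53 AM UTC on Aug 20.
Add 14 hours 6 minutes leg 1 → 4:59 PM UTC.
Add 2 hours and 30 minutes layover in Yangon → 7:29 PM UTC.
Add 2 hours 35 minutes leg 2 → 10:04 PM UTC.
Add 5 hours 45 minutes layover in Dubai → 3:49 AM UTC (Aug 21).
Add 12 hours and 20 minutes leg 3 → 4:09 PM UTC.
Add 7 hours and 41 minutes layover in Beijing → 11:50 PM UTC.
Add 9 hours 20 minutes leg 4 → 9:10 AM UTC (Aug 22).
Eucla is UTC+8:45, so local arrival = 9:10 AM + 8:45 = 5:55 PM on Aug 22.

5:55 PM on Aug 22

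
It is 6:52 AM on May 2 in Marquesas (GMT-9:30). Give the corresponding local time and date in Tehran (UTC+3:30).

In UTC: 6:52 AM + 9:30 = 4:22 PM on May 2.
Tehran is UTC+3:30: 4:22 PM + 3:30 = 7:52 PM on May 2.

7:52 PM on May 2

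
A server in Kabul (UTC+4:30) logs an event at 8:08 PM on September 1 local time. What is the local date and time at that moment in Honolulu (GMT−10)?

Honolulu is 14:30 behind Kabul.
Shift by the zone difference: 8:08 PM − 14:30 = 5:38 AM on Sep 1 in Honolulu.

5:38 AM on September 1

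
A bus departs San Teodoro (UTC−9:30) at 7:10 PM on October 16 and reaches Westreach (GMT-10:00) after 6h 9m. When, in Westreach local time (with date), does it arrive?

Convert departure to UTC: 7:10 PM + 9:30 = 4:40 AM UTC on Oct 17.
Add 6 hours 9 minutes travel time → 10:49 AM UTC.
Westreach is UTC−10:00, so local arrival = 10:49 AM − 10:00 = 12:49 AM on Oct 17.

12:49 AM on October 17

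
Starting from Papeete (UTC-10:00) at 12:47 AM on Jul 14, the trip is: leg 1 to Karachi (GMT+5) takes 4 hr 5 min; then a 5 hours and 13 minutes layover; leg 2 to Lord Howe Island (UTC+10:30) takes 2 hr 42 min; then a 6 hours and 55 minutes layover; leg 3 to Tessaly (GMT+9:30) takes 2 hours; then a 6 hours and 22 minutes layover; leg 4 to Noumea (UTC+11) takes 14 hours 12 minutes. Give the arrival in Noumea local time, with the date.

3:16 PM on July 16

Convert departure to UTC: 12:47 AM + 10:00 = 10:47 AM UTC on Jul 14.
Add 4 hours and 5 minutes leg 1 → 2:52 PM UTC.
Add 5 hours 13 minutes layover in Karachi → 8:05 PM UTC.
Add 2 hours and 42 minutes leg 2 → 10:47 PM UTC.
Add 6 hours 55 minutes layover in Lord Howe Island → 5:42 AM UTC (Jul 15).
Add 2 hours leg 3 → 7:42 AM UTC.
Add 6 hours and 22 minutes layover in Tessaly → 2:04 PM UTC.
Add 14 hours 12 minutes leg 4 → 4:16 AM UTC (Jul 16).
Noumea is UTC+11:00, so local arrival = 4:16 AM + 11:00 = 3:16 PM on Jul 16.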